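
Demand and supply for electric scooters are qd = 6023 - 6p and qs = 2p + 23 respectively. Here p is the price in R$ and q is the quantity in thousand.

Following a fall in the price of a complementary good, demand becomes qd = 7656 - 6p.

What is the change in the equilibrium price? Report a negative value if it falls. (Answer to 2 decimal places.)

+204.13

Original equilibrium: 6023 - 6p = 2p + 23 gives 6000 = 8p, so p = 750 and q = 1523.
With the change applied: demand qd = 7656 - 6p, supply qs = 2p + 23.
Setting them equal: 7656 - 6p = 2p + 23 → 7633 = 8p, so p = 954.125 and q = 1931.25.
Δp = 954.125 − 750 = +204.13.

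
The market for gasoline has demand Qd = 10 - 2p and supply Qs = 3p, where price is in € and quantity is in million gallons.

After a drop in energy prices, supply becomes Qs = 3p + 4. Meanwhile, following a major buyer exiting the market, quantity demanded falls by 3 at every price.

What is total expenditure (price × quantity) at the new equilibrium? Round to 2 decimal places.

Solve the original market: 10 - 2p = 3p, hence p = 2 and Q = 6.
The shock moves the curves to Qd = 7 - 2p and Qs = 3p + 4.
Setting them equal: 7 - 2p = 3p + 4 → 3 = 5p, so p = 0.6 and Q = 5.8.
New expenditure = 0.6 × 5.8 = 3.48.

3.48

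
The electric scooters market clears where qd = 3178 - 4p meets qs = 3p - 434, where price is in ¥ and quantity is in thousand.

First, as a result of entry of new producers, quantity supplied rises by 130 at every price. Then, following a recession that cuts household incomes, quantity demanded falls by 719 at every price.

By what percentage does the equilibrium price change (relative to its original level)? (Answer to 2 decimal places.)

Solve the original market: 3178 - 4p = 3p - 434, hence p = 516 and q = 1114.
With the change applied: demand qd = 2459 - 4p, supply qs = 3p - 304.
Setting them equal: 2459 - 4p = 3p - 304 → 2763 = 7p, so p = 2763/7 ≈ 394.7143 and q = 6161/7 ≈ 880.1429.
%Δp = (394.7143 − 516) / 516 × 100 = -23.50%.

-23.50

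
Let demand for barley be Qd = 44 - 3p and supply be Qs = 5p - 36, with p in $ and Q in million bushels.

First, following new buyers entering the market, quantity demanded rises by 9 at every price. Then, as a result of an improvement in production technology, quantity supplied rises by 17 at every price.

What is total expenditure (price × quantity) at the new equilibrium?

Solve the original market: 44 - 3p = 5p - 36, hence p = 10 and Q = 14.
With the change applied: demand Qd = 53 - 3p, supply Qs = 5p - 19.
New equilibrium: 53 - 3p = 5p - 19 ⇒ 72 = 8p ⇒ p = 9, Q = 26.
New expenditure = 9 × 26 = 234.

234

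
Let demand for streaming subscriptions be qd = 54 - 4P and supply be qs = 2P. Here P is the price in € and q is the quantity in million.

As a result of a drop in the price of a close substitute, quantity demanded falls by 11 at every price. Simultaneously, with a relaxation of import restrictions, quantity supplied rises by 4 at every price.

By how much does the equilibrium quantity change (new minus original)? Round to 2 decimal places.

Initially, 54 - 4P = 2P, so 54 = 6P and P = 9, q = 18.
The new curves are qd = 43 - 4P (demand) and qs = 2P + 4 (supply).
New equilibrium: 43 - 4P = 2P + 4 ⇒ 39 = 6P ⇒ P = 6.5, q = 17.
Δq = 17 − 18 = -1.00.

-1.00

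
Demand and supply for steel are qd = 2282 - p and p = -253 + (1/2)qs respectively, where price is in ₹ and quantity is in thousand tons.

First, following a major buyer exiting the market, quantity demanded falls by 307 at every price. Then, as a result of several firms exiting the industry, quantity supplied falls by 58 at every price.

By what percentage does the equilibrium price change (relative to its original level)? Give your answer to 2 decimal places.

-14.02

Solve the original market: 2282 - p = 2p + 506, hence p = 592 and q = 1690.
The shock moves the curves to qd = 1975 - p and qs = 2p + 448.
New equilibrium: 1975 - p = 2p + 448 ⇒ 1527 = 3p ⇒ p = 509, q = 1466.
%Δp = (509 − 592) / 592 × 100 = -14.02%.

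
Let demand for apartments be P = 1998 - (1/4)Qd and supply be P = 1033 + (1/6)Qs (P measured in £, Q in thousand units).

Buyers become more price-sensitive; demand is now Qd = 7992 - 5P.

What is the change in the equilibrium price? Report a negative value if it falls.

-129

Initially, 7992 - 4P = 6P - 6198, so 14190 = 10P and P = 1419, Q = 2316.
The new curves are Qd = 7992 - 5P (demand) and Qs = 6P - 6198 (supply).
Clearing the new market: 7992 - 5P = 6P - 6198, so P = 1290 and Q = 1542.
ΔP = 1290 − 1419 = -129.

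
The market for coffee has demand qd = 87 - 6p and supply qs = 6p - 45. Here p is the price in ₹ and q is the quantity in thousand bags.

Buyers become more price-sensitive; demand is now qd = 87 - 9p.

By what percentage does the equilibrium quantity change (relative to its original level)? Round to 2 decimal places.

Initially, 87 - 6p = 6p - 45, so 132 = 12p and p = 11, q = 21.
The new curves are qd = 87 - 9p (demand) and qs = 6p - 45 (supply).
Setting them equal: 87 - 9p = 6p - 45 → 132 = 15p, so p = 8.8 and q = 7.8.
%Δq = (7.8 − 21) / 21 × 100 = -62.86%.

-62.86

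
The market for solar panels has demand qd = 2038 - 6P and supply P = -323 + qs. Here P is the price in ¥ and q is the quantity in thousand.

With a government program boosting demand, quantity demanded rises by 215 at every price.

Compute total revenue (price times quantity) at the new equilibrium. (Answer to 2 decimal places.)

165074.08

Original equilibrium: 2038 - 6P = P + 323 gives 1715 = 7P, so P = 245 and q = 568.
The shock moves the curves to qd = 2253 - 6P and qs = P + 323.
New equilibrium: 2253 - 6P = P + 323 ⇒ 1930 = 7P ⇒ P = 1930/7 ≈ 275.7143, q = 4191/7 ≈ 598.7143.
New expenditure = 275.7143 × 598.7143 = 165074.08.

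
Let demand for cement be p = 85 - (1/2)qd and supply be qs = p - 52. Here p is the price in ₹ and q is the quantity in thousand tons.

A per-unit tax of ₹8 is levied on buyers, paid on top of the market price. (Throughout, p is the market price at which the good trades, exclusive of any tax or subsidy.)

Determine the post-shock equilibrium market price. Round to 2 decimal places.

Initially, 170 - 2p = p - 52, so 222 = 3p and p = 74, q = 22.
Since buyers pay the price plus the tax, the effective demand curve becomes qd = 154 - 2p.
Setting them equal: 154 - 2p = p - 52 → 206 = 3p, so p = 206/3 ≈ 68.6667 and q = 50/3 ≈ 16.6667.

68.67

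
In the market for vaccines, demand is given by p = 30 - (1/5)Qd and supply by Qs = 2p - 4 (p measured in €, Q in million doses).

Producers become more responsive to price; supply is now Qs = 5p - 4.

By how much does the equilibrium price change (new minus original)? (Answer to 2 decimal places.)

-6.60

Original equilibrium: 150 - 5p = 2p - 4 gives 154 = 7p, so p = 22 and Q = 40.
The new curves are Qd = 150 - 5p (demand) and Qs = 5p - 4 (supply).
Equate the new curves: 150 - 5p = 5p - 4, giving 154 = 10p, p = 15.4, Q = 73.
Δp = 15.4 − 22 = -6.60.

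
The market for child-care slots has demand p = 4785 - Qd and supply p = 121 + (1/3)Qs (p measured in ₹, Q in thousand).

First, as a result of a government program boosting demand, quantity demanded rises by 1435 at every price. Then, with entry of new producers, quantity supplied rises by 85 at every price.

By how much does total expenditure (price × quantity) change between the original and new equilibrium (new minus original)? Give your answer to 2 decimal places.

+2963463.75

Before the shock: 4785 - p = 3p - 363 ⇒ 5148 = 4p ⇒ p = 1287, Q = 3498.
With the change applied: demand Qd = 6220 - p, supply Qs = 3p - 278.
Clearing the new market: 6220 - p = 3p - 278, so p = 1624.5 and Q = 4595.5.
Expenditure moves from 1287×3498 = 4501926 to 1624.5×4595.5 = 7465389.75; change = +2963463.75.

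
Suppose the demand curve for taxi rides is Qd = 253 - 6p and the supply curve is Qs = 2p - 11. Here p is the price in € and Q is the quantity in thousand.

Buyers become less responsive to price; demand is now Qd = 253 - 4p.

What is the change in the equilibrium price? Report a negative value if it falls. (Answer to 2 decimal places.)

+11.00

Before the shock: 253 - 6p = 2p - 11 ⇒ 264 = 8p ⇒ p = 33, Q = 55.
After the shift, demand is Qd = 253 - 4p and supply is Qs = 2p - 11.
New equilibrium: 253 - 4p = 2p - 11 ⇒ 264 = 6p ⇒ p = 44, Q = 77.
Δp = 44 − 33 = +11.00.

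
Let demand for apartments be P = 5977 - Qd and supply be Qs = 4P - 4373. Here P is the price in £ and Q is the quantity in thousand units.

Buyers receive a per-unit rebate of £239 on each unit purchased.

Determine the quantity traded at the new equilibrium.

4098.2

Initially, 5977 - P = 4P - 4373, so 10350 = 5P and P = 2070, Q = 3907.
Since buyers' out-of-pocket price is the market price minus the rebate, the effective demand curve becomes Qd = 6216 - P.
New equilibrium: 6216 - P = 4P - 4373 ⇒ 10589 = 5P ⇒ P = 2117.8, Q = 4098.2.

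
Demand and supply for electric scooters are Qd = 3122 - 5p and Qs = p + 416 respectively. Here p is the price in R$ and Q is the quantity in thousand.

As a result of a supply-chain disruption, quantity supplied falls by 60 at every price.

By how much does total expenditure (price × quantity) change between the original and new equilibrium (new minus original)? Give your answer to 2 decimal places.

-14380.00

Before the shock: 3122 - 5p = p + 416 ⇒ 2706 = 6p ⇒ p = 451, Q = 867.
With the change applied: demand Qd = 3122 - 5p, supply Qs = p + 356.
Setting them equal: 3122 - 5p = p + 356 → 2766 = 6p, so p = 461 and Q = 817.
Expenditure moves from 451×867 = 391017 to 461×817 = 376637; change = -14380.00.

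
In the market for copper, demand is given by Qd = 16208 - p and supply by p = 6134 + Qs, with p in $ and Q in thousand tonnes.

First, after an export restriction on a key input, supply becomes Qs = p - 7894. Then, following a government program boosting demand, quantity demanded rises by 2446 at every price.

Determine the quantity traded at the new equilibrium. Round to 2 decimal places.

Initially, 16208 - p = p - 6134, so 22342 = 2p and p = 11171, Q = 5037.
After the shift, demand is Qd = 18654 - p and supply is Qs = p - 7894.
New equilibrium: 18654 - p = p - 7894 ⇒ 26548 = 2p ⇒ p = 13274, Q = 5380.

5380.00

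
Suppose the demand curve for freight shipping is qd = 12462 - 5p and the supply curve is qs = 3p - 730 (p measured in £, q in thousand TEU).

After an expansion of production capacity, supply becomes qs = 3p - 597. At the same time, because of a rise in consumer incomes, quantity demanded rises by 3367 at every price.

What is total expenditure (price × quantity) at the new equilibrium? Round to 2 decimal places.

Before the shock: 12462 - 5p = 3p - 730 ⇒ 13192 = 8p ⇒ p = 1649, q = 4217.
The new curves are qd = 15829 - 5p (demand) and qs = 3p - 597 (supply).
Clearing the new market: 15829 - 5p = 3p - 597, so p = 2053.25 and q = 5562.75.
New expenditure = 2053.25 × 5562.75 = 11421716.44.

11421716.44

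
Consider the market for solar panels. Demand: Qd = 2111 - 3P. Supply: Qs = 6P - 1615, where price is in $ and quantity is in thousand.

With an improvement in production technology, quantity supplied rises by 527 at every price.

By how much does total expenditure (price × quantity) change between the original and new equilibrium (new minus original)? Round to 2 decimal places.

Initially, 2111 - 3P = 6P - 1615, so 3726 = 9P and P = 414, Q = 869.
The new curves are Qd = 2111 - 3P (demand) and Qs = 6P - 1088 (supply).
New equilibrium: 2111 - 3P = 6P - 1088 ⇒ 3199 = 9P ⇒ P = 3199/9 ≈ 355.4444, Q = 3134/3 ≈ 1044.6667.
Expenditure moves from 414×869 = 359766 to 355.4444×1044.6667 = 371320.9630; change = +11554.96.

+11554.96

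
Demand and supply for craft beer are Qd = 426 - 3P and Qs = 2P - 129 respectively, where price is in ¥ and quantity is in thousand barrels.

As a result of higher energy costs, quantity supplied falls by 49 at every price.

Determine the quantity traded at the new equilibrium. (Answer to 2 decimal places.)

Before the shock: 426 - 3P = 2P - 129 ⇒ 555 = 5P ⇒ P = 111, Q = 93.
After the shift, demand is Qd = 426 - 3P and supply is Qs = 2P - 178.
Setting them equal: 426 - 3P = 2P - 178 → 604 = 5P, so P = 120.8 and Q = 63.6.

63.60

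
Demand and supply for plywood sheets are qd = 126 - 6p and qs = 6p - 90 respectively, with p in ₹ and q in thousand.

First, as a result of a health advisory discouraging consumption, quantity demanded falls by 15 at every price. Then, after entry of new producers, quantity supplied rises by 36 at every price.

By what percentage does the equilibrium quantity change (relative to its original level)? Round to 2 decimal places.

Initially, 126 - 6p = 6p - 90, so 216 = 12p and p = 18, q = 18.
After the shift, demand is qd = 111 - 6p and supply is qs = 6p - 54.
Equate the new curves: 111 - 6p = 6p - 54, giving 165 = 12p, p = 13.75, q = 28.5.
%Δq = (28.5 − 18) / 18 × 100 = +58.33%.

+58.33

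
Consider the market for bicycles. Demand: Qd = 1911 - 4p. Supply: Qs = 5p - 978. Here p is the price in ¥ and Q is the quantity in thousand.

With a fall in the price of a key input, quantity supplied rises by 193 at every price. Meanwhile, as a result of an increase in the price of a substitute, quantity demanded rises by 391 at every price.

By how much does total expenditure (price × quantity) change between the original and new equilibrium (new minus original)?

+117723

Solve the original market: 1911 - 4p = 5p - 978, hence p = 321 and Q = 627.
With the change applied: demand Qd = 2302 - 4p, supply Qs = 5p - 785.
Clearing the new market: 2302 - 4p = 5p - 785, so p = 343 and Q = 930.
Expenditure moves from 321×627 = 201267 to 343×930 = 318990; change = +117723.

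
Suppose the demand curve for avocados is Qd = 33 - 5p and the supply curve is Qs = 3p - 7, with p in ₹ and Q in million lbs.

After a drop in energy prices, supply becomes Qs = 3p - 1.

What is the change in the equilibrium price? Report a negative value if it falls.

Original equilibrium: 33 - 5p = 3p - 7 gives 40 = 8p, so p = 5 and Q = 8.
After the shift, demand is Qd = 33 - 5p and supply is Qs = 3p - 1.
New equilibrium: 33 - 5p = 3p - 1 ⇒ 34 = 8p ⇒ p = 4.25, Q = 11.75.
Δp = 4.25 − 5 = -0.75.

-0.75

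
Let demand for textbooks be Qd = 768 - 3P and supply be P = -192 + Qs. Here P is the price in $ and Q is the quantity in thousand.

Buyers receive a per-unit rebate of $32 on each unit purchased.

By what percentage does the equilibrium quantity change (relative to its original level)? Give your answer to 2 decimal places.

+7.14

Solve the original market: 768 - 3P = P + 192, hence P = 144 and Q = 336.
Since buyers' out-of-pocket price is the market price minus the rebate, the effective demand curve becomes Qd = 864 - 3P.
Clearing the new market: 864 - 3P = P + 192, so P = 168 and Q = 360.
%ΔQ = (360 − 336) / 336 × 100 = +7.14%.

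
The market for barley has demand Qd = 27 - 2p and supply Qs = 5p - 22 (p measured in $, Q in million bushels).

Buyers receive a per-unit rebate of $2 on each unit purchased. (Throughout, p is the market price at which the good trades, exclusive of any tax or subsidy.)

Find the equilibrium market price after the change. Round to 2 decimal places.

Solve the original market: 27 - 2p = 5p - 22, hence p = 7 and Q = 13.
Since buyers' out-of-pocket price is the market price minus the rebate, the effective demand curve becomes Qd = 31 - 2p.
Equate the new curves: 31 - 2p = 5p - 22, giving 53 = 7p, p = 53/7 ≈ 7.5714, Q = 111/7 ≈ 15.8571.

7.57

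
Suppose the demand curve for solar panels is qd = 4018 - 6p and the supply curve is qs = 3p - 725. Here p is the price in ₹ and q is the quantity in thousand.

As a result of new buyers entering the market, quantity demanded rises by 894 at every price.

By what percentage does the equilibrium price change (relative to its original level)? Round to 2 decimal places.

+18.85

Original equilibrium: 4018 - 6p = 3p - 725 gives 4743 = 9p, so p = 527 and q = 856.
The new curves are qd = 4912 - 6p (demand) and qs = 3p - 725 (supply).
Setting them equal: 4912 - 6p = 3p - 725 → 5637 = 9p, so p = 1879/3 ≈ 626.3333 and q = 1154.
%Δp = (626.3333 − 527) / 527 × 100 = +18.85%.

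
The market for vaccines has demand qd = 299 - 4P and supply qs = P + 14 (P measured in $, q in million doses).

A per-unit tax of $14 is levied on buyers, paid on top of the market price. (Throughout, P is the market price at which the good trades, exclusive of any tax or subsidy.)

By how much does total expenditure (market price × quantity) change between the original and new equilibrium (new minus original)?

Initially, 299 - 4P = P + 14, so 285 = 5P and P = 57, q = 71.
Since buyers pay the price plus the tax, the effective demand curve becomes qd = 243 - 4P.
Clearing the new market: 243 - 4P = P + 14, so P = 45.8 and q = 59.8.
Expenditure moves from 57×71 = 4047 to 45.8×59.8 = 2738.84; change = -1308.16.

-1308.16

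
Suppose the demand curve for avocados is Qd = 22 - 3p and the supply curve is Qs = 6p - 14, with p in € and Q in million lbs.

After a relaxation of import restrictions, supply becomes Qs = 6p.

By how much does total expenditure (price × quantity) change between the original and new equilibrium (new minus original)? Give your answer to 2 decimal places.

-4.15

Solve the original market: 22 - 3p = 6p - 14, hence p = 4 and Q = 10.
After the shift, demand is Qd = 22 - 3p and supply is Qs = 6p.
Clearing the new market: 22 - 3p = 6p, so p = 22/9 ≈ 2.4444 and Q = 44/3 ≈ 14.6667.
Expenditure moves from 4×10 = 40 to 2.4444×14.6667 = 35.8519; change = -4.15.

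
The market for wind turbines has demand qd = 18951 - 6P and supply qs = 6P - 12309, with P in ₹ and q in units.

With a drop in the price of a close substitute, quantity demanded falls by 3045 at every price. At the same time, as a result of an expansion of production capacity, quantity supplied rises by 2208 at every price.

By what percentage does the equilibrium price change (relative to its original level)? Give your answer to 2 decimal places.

Initially, 18951 - 6P = 6P - 12309, so 31260 = 12P and P = 2605, q = 3321.
The new curves are qd = 15906 - 6P (demand) and qs = 6P - 10101 (supply).
New equilibrium: 15906 - 6P = 6P - 10101 ⇒ 26007 = 12P ⇒ P = 2167.25, q = 2902.5.
%ΔP = (2167.25 − 2605) / 2605 × 100 = -16.80%.

-16.80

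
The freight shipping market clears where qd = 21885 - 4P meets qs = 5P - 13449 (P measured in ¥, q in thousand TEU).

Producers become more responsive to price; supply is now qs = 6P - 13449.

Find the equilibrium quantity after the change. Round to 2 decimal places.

7751.40

Initially, 21885 - 4P = 5P - 13449, so 35334 = 9P and P = 3926, q = 6181.
After the shift, demand is qd = 21885 - 4P and supply is qs = 6P - 13449.
Equate the new curves: 21885 - 4P = 6P - 13449, giving 35334 = 10P, P = 3533.4, q = 7751.4.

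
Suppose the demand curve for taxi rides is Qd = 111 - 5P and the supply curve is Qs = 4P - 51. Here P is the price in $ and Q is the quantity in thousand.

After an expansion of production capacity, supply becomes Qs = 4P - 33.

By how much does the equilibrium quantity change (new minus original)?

+10

Solve the original market: 111 - 5P = 4P - 51, hence P = 18 and Q = 21.
After the shift, demand is Qd = 111 - 5P and supply is Qs = 4P - 33.
Equate the new curves: 111 - 5P = 4P - 33, giving 144 = 9P, P = 16, Q = 31.
ΔQ = 31 − 21 = +10.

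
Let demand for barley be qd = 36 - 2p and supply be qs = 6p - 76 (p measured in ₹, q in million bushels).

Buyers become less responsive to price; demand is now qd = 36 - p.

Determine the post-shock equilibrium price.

Solve the original market: 36 - 2p = 6p - 76, hence p = 14 and q = 8.
With the change applied: demand qd = 36 - p, supply qs = 6p - 76.
New equilibrium: 36 - p = 6p - 76 ⇒ 112 = 7p ⇒ p = 16, q = 20.

16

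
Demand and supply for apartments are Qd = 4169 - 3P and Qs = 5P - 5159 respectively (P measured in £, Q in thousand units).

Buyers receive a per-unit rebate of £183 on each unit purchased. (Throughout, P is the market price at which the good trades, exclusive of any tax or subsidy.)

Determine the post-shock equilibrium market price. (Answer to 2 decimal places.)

1234.63

Before the shock: 4169 - 3P = 5P - 5159 ⇒ 9328 = 8P ⇒ P = 1166, Q = 671.
Since buyers' out-of-pocket price is the market price minus the rebate, the effective demand curve becomes Qd = 4718 - 3P.
Setting them equal: 4718 - 3P = 5P - 5159 → 9877 = 8P, so P = 1234.625 and Q = 1014.125.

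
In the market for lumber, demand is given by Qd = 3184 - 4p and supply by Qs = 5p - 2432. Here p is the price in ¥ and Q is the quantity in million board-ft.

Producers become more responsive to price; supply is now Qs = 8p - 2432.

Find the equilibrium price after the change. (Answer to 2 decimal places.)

Solve the original market: 3184 - 4p = 5p - 2432, hence p = 624 and Q = 688.
The new curves are Qd = 3184 - 4p (demand) and Qs = 8p - 2432 (supply).
Equate the new curves: 3184 - 4p = 8p - 2432, giving 5616 = 12p, p = 468, Q = 1312.

468.00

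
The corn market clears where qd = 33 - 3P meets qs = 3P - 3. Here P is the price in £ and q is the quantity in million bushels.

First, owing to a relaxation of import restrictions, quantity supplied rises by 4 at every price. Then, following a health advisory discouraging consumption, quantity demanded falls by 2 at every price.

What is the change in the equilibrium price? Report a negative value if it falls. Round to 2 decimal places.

-1.00

Solve the original market: 33 - 3P = 3P - 3, hence P = 6 and q = 15.
The new curves are qd = 31 - 3P (demand) and qs = 3P + 1 (supply).
Clearing the new market: 31 - 3P = 3P + 1, so P = 5 and q = 16.
ΔP = 5 − 6 = -1.00.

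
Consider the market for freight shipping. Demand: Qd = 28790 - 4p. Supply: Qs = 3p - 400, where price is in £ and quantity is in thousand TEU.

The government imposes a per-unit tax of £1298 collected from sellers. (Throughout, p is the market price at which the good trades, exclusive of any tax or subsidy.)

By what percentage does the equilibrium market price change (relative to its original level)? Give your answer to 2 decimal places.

Solve the original market: 28790 - 4p = 3p - 400, hence p = 4170 and Q = 12110.
Since sellers keep the price net of the tax, the effective supply curve becomes Qs = 3p - 4294.
Setting them equal: 28790 - 4p = 3p - 4294 → 33084 = 7p, so p = 33084/7 ≈ 4726.2857 and Q = 69194/7 ≈ 9884.8571.
%Δp = (4726.2857 − 4170) / 4170 × 100 = +13.34%.

+13.34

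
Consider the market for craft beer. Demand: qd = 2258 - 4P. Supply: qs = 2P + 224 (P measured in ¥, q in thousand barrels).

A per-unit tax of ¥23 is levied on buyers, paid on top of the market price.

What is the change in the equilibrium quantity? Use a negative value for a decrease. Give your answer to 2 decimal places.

Before the shock: 2258 - 4P = 2P + 224 ⇒ 2034 = 6P ⇒ P = 339, q = 902.
Since buyers pay the price plus the tax, the effective demand curve becomes qd = 2166 - 4P.
New equilibrium: 2166 - 4P = 2P + 224 ⇒ 1942 = 6P ⇒ P = 971/3 ≈ 323.6667, q = 2614/3 ≈ 871.3333.
Δq = 871.3333 − 902 = -30.67.

-30.67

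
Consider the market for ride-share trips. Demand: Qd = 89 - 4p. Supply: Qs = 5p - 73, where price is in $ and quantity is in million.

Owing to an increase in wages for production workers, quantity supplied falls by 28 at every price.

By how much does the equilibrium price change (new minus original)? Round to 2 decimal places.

Original equilibrium: 89 - 4p = 5p - 73 gives 162 = 9p, so p = 18 and Q = 17.
The shock moves the curves to Qd = 89 - 4p and Qs = 5p - 101.
Clearing the new market: 89 - 4p = 5p - 101, so p = 190/9 ≈ 21.1111 and Q = 41/9 ≈ 4.5556.
Δp = 21.1111 − 18 = +3.11.

+3.11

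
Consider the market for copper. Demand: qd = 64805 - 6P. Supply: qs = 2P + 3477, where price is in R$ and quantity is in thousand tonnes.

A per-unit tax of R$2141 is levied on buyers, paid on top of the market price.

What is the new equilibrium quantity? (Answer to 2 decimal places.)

Original equilibrium: 64805 - 6P = 2P + 3477 gives 61328 = 8P, so P = 7666 and q = 18809.
Since buyers pay the price plus the tax, the effective demand curve becomes qd = 51959 - 6P.
Clearing the new market: 51959 - 6P = 2P + 3477, so P = 6060.25 and q = 15597.5.

15597.50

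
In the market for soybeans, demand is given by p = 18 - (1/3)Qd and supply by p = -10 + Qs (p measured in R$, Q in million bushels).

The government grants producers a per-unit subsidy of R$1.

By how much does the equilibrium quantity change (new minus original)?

Original equilibrium: 54 - 3p = p + 10 gives 44 = 4p, so p = 11 and Q = 21.
Since sellers receive the price plus the subsidy, the effective supply curve becomes Qs = p + 11.
Equate the new curves: 54 - 3p = p + 11, giving 43 = 4p, p = 10.75, Q = 21.75.
ΔQ = 21.75 − 21 = +0.75.

+0.75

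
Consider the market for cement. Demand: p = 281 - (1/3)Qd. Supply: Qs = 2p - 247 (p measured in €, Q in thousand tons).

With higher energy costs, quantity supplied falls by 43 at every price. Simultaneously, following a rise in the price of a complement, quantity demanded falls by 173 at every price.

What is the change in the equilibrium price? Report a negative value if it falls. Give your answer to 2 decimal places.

Before the shock: 843 - 3p = 2p - 247 ⇒ 1090 = 5p ⇒ p = 218, Q = 189.
After the shift, demand is Qd = 670 - 3p and supply is Qs = 2p - 290.
Equate the new curves: 670 - 3p = 2p - 290, giving 960 = 5p, p = 192, Q = 94.
Δp = 192 − 218 = -26.00.

-26.00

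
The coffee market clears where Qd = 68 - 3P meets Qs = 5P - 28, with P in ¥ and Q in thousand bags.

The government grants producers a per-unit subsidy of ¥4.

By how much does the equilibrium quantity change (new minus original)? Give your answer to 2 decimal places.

Solve the original market: 68 - 3P = 5P - 28, hence P = 12 and Q = 32.
Since sellers receive the price plus the subsidy, the effective supply curve becomes Qs = 5P - 8.
Equate the new curves: 68 - 3P = 5P - 8, giving 76 = 8P, P = 9.5, Q = 39.5.
ΔQ = 39.5 − 32 = +7.50.

+7.50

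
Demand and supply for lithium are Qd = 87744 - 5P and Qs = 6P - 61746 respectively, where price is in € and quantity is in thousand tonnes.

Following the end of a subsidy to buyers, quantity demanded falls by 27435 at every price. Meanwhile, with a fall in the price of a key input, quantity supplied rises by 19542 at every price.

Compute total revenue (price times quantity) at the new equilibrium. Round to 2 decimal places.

127788808.61

Solve the original market: 87744 - 5P = 6P - 61746, hence P = 13590 and Q = 19794.
After the shift, demand is Qd = 60309 - 5P and supply is Qs = 6P - 42204.
New equilibrium: 60309 - 5P = 6P - 42204 ⇒ 102513 = 11P ⇒ P = 102513/11 ≈ 9319.3636, Q = 150834/11 ≈ 13712.1818.
New expenditure = 9319.3636 × 13712.1818 = 127788808.61.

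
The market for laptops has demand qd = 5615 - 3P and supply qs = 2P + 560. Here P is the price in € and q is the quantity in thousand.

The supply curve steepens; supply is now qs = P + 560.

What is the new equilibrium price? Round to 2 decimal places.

Solve the original market: 5615 - 3P = 2P + 560, hence P = 1011 and q = 2582.
The shock moves the curves to qd = 5615 - 3P and qs = P + 560.
Equate the new curves: 5615 - 3P = P + 560, giving 5055 = 4P, P = 1263.75, q = 1823.75.

1263.75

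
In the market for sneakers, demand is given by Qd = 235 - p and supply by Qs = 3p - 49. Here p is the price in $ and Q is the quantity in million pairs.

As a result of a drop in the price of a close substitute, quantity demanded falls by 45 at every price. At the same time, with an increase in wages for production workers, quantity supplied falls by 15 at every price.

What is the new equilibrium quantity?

126.5

Initially, 235 - p = 3p - 49, so 284 = 4p and p = 71, Q = 164.
After the shift, demand is Qd = 190 - p and supply is Qs = 3p - 64.
Equate the new curves: 190 - p = 3p - 64, giving 254 = 4p, p = 63.5, Q = 126.5.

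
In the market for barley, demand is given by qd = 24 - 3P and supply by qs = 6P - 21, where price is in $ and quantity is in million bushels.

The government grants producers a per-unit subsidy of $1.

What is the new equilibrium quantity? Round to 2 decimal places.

11.00

Solve the original market: 24 - 3P = 6P - 21, hence P = 5 and q = 9.
Since sellers receive the price plus the subsidy, the effective supply curve becomes qs = 6P - 15.
Setting them equal: 24 - 3P = 6P - 15 → 39 = 9P, so P = 13/3 ≈ 4.3333 and q = 11.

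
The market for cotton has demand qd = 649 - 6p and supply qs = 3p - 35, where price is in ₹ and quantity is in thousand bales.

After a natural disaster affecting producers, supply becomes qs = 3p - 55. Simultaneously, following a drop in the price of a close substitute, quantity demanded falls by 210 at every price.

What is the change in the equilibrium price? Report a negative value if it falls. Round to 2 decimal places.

-21.11

Original equilibrium: 649 - 6p = 3p - 35 gives 684 = 9p, so p = 76 and q = 193.
With the change applied: demand qd = 439 - 6p, supply qs = 3p - 55.
Clearing the new market: 439 - 6p = 3p - 55, so p = 494/9 ≈ 54.8889 and q = 329/3 ≈ 109.6667.
Δp = 54.8889 − 76 = -21.11.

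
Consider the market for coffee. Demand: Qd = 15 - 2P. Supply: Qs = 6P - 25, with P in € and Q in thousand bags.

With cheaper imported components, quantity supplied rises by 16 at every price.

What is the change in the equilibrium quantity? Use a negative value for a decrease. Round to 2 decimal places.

+4.00

Original equilibrium: 15 - 2P = 6P - 25 gives 40 = 8P, so P = 5 and Q = 5.
After the shift, demand is Qd = 15 - 2P and supply is Qs = 6P - 9.
Clearing the new market: 15 - 2P = 6P - 9, so P = 3 and Q = 9.
ΔQ = 9 − 5 = +4.00.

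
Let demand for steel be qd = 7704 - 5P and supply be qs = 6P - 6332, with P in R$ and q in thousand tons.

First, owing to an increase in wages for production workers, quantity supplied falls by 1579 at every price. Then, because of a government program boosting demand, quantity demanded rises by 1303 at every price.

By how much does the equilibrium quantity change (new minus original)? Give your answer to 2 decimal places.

-7.00

Before the shock: 7704 - 5P = 6P - 6332 ⇒ 14036 = 11P ⇒ P = 1276, q = 1324.
The new curves are qd = 9007 - 5P (demand) and qs = 6P - 7911 (supply).
New equilibrium: 9007 - 5P = 6P - 7911 ⇒ 16918 = 11P ⇒ P = 1538, q = 1317.
Δq = 1317 − 1324 = -7.00.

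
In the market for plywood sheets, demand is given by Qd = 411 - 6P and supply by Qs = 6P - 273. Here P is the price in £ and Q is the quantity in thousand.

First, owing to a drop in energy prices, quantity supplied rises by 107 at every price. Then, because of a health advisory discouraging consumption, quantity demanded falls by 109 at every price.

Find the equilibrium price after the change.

39

Before the shock: 411 - 6P = 6P - 273 ⇒ 684 = 12P ⇒ P = 57, Q = 69.
After the shift, demand is Qd = 302 - 6P and supply is Qs = 6P - 166.
Equate the new curves: 302 - 6P = 6P - 166, giving 468 = 12P, P = 39, Q = 68.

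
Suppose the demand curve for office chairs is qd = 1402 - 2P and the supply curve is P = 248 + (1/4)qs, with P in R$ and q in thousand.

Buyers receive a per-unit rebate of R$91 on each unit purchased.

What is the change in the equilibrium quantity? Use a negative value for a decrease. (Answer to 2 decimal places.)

+121.33

Initially, 1402 - 2P = 4P - 992, so 2394 = 6P and P = 399, q = 604.
Since buyers' out-of-pocket price is the market price minus the rebate, the effective demand curve becomes qd = 1584 - 2P.
Equate the new curves: 1584 - 2P = 4P - 992, giving 2576 = 6P, P = 1288/3 ≈ 429.3333, q = 2176/3 ≈ 725.3333.
Δq = 725.3333 − 604 = +121.33.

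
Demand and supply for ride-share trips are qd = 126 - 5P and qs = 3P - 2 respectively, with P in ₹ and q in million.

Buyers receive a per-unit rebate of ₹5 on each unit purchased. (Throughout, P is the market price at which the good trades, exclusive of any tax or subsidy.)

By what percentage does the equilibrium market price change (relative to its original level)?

+19.53125

Solve the original market: 126 - 5P = 3P - 2, hence P = 16 and q = 46.
Since buyers' out-of-pocket price is the market price minus the rebate, the effective demand curve becomes qd = 151 - 5P.
Setting them equal: 151 - 5P = 3P - 2 → 153 = 8P, so P = 19.125 and q = 55.375.
%ΔP = (19.125 − 16) / 16 × 100 = +19.53125%.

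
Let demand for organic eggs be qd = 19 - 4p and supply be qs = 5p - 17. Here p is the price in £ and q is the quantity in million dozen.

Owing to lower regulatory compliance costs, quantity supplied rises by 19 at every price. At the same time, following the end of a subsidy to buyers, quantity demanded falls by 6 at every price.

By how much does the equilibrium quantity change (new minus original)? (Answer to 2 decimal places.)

Before the shock: 19 - 4p = 5p - 17 ⇒ 36 = 9p ⇒ p = 4, q = 3.
After the shift, demand is qd = 13 - 4p and supply is qs = 5p + 2.
New equilibrium: 13 - 4p = 5p + 2 ⇒ 11 = 9p ⇒ p = 11/9 ≈ 1.2222, q = 73/9 ≈ 8.1111.
Δq = 8.1111 − 3 = +5.11.

+5.11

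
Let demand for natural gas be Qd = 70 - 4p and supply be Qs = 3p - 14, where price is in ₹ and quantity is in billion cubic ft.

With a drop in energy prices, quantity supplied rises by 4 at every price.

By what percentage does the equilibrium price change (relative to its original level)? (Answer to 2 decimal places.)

-4.76

Initially, 70 - 4p = 3p - 14, so 84 = 7p and p = 12, Q = 22.
The new curves are Qd = 70 - 4p (demand) and Qs = 3p - 10 (supply).
New equilibrium: 70 - 4p = 3p - 10 ⇒ 80 = 7p ⇒ p = 80/7 ≈ 11.4286, Q = 170/7 ≈ 24.2857.
%Δp = (11.4286 − 12) / 12 × 100 = -4.76%.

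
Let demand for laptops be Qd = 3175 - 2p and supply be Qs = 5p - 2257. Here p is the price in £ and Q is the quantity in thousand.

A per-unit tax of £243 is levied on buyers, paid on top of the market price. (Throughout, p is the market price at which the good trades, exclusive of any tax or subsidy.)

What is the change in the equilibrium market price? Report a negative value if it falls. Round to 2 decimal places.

Solve the original market: 3175 - 2p = 5p - 2257, hence p = 776 and Q = 1623.
Since buyers pay the price plus the tax, the effective demand curve becomes Qd = 2689 - 2p.
Equate the new curves: 2689 - 2p = 5p - 2257, giving 4946 = 7p, p = 4946/7 ≈ 706.5714, Q = 8931/7 ≈ 1275.8571.
Δp = 706.5714 − 776 = -69.43.

-69.43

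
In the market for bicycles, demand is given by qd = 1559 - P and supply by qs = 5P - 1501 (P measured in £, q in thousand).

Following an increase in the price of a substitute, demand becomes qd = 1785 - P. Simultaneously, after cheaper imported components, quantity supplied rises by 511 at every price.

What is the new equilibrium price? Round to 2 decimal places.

462.50

Before the shock: 1559 - P = 5P - 1501 ⇒ 3060 = 6P ⇒ P = 510, q = 1049.
After the shift, demand is qd = 1785 - P and supply is qs = 5P - 990.
Setting them equal: 1785 - P = 5P - 990 → 2775 = 6P, so P = 462.5 and q = 1322.5.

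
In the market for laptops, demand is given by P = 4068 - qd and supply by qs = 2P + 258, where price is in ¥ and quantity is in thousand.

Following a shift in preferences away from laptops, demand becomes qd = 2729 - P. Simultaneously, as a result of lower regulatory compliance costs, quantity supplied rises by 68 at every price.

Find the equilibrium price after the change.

801

Solve the original market: 4068 - P = 2P + 258, hence P = 1270 and q = 2798.
The new curves are qd = 2729 - P (demand) and qs = 2P + 326 (supply).
New equilibrium: 2729 - P = 2P + 326 ⇒ 2403 = 3P ⇒ P = 801, q = 1928.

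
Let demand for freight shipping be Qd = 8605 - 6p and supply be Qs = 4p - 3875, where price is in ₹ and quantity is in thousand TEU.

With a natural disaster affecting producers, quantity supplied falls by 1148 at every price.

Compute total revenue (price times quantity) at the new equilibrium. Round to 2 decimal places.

Before the shock: 8605 - 6p = 4p - 3875 ⇒ 12480 = 10p ⇒ p = 1248, Q = 1117.
The new curves are Qd = 8605 - 6p (demand) and Qs = 4p - 5023 (supply).
Setting them equal: 8605 - 6p = 4p - 5023 → 13628 = 10p, so p = 1362.8 and Q = 428.2.
New expenditure = 1362.8 × 428.2 = 583550.96.

583550.96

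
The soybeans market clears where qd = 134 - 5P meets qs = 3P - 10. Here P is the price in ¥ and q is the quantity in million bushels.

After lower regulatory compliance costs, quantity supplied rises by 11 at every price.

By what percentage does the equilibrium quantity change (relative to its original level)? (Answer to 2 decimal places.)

Solve the original market: 134 - 5P = 3P - 10, hence P = 18 and q = 44.
The new curves are qd = 134 - 5P (demand) and qs = 3P + 1 (supply).
Setting them equal: 134 - 5P = 3P + 1 → 133 = 8P, so P = 16.625 and q = 50.875.
%Δq = (50.875 − 44) / 44 × 100 = +15.63%.

+15.63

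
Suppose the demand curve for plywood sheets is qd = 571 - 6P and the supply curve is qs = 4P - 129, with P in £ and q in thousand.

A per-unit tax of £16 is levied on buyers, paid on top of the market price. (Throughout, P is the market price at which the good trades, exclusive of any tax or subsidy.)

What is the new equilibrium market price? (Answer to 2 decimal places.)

60.40

Solve the original market: 571 - 6P = 4P - 129, hence P = 70 and q = 151.
Since buyers pay the price plus the tax, the effective demand curve becomes qd = 475 - 6P.
Clearing the new market: 475 - 6P = 4P - 129, so P = 60.4 and q = 112.6.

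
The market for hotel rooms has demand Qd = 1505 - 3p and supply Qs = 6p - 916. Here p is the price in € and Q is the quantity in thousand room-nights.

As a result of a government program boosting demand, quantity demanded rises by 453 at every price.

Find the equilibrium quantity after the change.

Original equilibrium: 1505 - 3p = 6p - 916 gives 2421 = 9p, so p = 269 and Q = 698.
With the change applied: demand Qd = 1958 - 3p, supply Qs = 6p - 916.
Setting them equal: 1958 - 3p = 6p - 916 → 2874 = 9p, so p = 958/3 ≈ 319.3333 and Q = 1000.

1000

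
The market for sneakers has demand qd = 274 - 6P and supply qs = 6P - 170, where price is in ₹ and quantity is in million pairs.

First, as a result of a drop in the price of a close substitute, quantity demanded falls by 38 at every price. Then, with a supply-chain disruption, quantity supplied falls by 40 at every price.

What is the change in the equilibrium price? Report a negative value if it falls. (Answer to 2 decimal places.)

Initially, 274 - 6P = 6P - 170, so 444 = 12P and P = 37, q = 52.
After the shift, demand is qd = 236 - 6P and supply is qs = 6P - 210.
New equilibrium: 236 - 6P = 6P - 210 ⇒ 446 = 12P ⇒ P = 223/6 ≈ 37.1667, q = 13.
ΔP = 37.1667 − 37 = +0.17.

+0.17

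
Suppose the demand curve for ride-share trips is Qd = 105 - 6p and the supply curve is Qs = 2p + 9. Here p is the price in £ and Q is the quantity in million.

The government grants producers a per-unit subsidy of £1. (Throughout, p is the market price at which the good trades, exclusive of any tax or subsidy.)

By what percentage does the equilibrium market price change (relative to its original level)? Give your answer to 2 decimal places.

-2.08

Solve the original market: 105 - 6p = 2p + 9, hence p = 12 and Q = 33.
Since sellers receive the price plus the subsidy, the effective supply curve becomes Qs = 2p + 11.
Equate the new curves: 105 - 6p = 2p + 11, giving 94 = 8p, p = 11.75, Q = 34.5.
%Δp = (11.75 − 12) / 12 × 100 = -2.08%.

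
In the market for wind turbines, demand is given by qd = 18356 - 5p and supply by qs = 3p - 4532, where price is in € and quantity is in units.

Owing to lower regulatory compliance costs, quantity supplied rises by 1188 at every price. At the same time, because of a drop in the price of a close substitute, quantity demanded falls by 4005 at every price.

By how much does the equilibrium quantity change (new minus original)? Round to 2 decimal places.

-759.38

Original equilibrium: 18356 - 5p = 3p - 4532 gives 22888 = 8p, so p = 2861 and q = 4051.
The shock moves the curves to qd = 14351 - 5p and qs = 3p - 3344.
Clearing the new market: 14351 - 5p = 3p - 3344, so p = 2211.875 and q = 3291.625.
Δq = 3291.625 − 4051 = -759.38.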